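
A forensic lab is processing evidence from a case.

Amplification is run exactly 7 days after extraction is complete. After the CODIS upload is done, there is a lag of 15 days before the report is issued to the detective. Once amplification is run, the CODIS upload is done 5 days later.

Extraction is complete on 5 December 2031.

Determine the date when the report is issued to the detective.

Extraction is complete: Dec 5, 2031.
Amplification is run: Dec 5, 2031 + 7 days = Dec 12, 2031.
The CODIS upload is done: Dec 12, 2031 + 5 days = Dec 17, 2031.
The report is issued to the detective: Dec 17, 2031 + 15 days = Jan 1, 2032.

1 January 2032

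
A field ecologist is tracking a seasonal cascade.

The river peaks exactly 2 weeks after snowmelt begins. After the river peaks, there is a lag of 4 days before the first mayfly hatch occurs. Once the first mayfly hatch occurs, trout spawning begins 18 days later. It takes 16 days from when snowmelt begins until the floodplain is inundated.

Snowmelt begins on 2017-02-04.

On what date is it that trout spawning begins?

2017-03-12

Snowmelt begins: Feb 4, 2017.
The river peaks: Feb 4, 2017 + 2 weeks = Feb 18, 2017.
The first mayfly hatch occurs: Feb 18, 2017 + 4 days = Feb 22, 2017.
Trout spawning begins: Feb 22, 2017 + 18 days = Mar 12, 2017.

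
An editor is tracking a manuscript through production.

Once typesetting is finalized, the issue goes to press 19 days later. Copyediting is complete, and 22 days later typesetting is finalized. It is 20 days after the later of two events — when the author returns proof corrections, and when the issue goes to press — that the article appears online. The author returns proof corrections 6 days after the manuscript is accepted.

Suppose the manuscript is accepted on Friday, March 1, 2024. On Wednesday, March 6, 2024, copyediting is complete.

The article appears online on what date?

Monday, May 6, 2024

The manuscript is accepted: Mar 1, 2024.
The author returns proof corrections: Mar 1, 2024 + 6 days = Mar 7, 2024.
Copyediting is complete: Mar 6, 2024.
Typesetting is finalized: Mar 6, 2024 + 22 days = Mar 28, 2024.
The issue goes to press: Mar 28, 2024 + 19 days = Apr 16, 2024.
Both prerequisites met — the author returns proof corrections (Mar 7, 2024), the issue goes to press (Apr 16, 2024); the later is Apr 16, 2024.
The article appears online: Apr 16, 2024 + 20 days = May 6, 2024.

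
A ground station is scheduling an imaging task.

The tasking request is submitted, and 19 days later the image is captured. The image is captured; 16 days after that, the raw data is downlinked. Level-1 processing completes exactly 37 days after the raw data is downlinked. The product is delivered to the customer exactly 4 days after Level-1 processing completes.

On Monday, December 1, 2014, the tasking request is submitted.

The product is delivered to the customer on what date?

The tasking request is submitted: Dec 1, 2014.
The image is captured: Dec 1, 2014 + 19 days = Dec 20, 2014.
The raw data is downlinked: Dec 20, 2014 + 16 days = Jan 5, 2015.
Level-1 processing completes: Jan 5, 2015 + 37 days = Feb 11, 2015.
The product is delivered to the customer: Feb 11, 2015 + 4 days = Feb 15, 2015.

Sunday, February 15, 2015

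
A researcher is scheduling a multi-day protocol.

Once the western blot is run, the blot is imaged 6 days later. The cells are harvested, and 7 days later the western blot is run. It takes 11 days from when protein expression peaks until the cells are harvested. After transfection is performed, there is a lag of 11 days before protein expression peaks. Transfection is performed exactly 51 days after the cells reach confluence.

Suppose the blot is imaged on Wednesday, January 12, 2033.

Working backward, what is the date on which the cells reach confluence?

Monday, October 18, 2032

The blot is imaged: Jan 12, 2033.
The western blot is run: Jan 12, 2033 − 6 days = Jan 6, 2033.
The cells are harvested: Jan 6, 2033 − 7 days = Dec 30, 2032.
Protein expression peaks: Dec 30, 2032 − 11 days = Dec 19, 2032.
Transfection is performed: Dec 19, 2032 − 11 days = Dec 8, 2032.
The cells reach confluence: Dec 8, 2032 − 51 days = Oct 18, 2032.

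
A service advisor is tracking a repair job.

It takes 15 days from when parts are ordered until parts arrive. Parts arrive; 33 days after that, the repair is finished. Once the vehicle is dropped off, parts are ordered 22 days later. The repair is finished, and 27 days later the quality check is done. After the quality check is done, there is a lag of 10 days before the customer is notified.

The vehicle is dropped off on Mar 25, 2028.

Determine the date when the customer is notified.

The vehicle is dropped off: Mar 25, 2028.
Parts are ordered: Mar 25, 2028 + 22 days = Apr 16, 2028.
Parts arrive: Apr 16, 2028 + 15 days = May 1, 2028.
The repair is finished: May 1, 2028 + 33 days = Jun 3, 2028.
The quality check is done: Jun 3, 2028 + 27 days = Jun 30, 2028.
The customer is notified: Jun 30, 2028 + 10 days = Jul 10, 2028.

Jul 10, 2028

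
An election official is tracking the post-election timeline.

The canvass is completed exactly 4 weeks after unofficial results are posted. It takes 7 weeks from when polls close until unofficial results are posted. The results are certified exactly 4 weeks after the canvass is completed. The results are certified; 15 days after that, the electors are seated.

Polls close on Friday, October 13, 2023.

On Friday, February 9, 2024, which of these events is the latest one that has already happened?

The results are certified

Polls close: Oct 13, 2023.
Unofficial results are posted: Oct 13, 2023 + 7 weeks = Dec 1, 2023.
The canvass is completed: Dec 1, 2023 + 4 weeks = Dec 29, 2023.
The results are certified: Dec 29, 2023 + 4 weeks = Jan 26, 2024.
The electors are seated: Jan 26, 2024 + 15 days = Feb 10, 2024.
Feb 9, 2024 falls between when the results are certified (Jan 26, 2024) and when the electors are seated (Feb 10, 2024).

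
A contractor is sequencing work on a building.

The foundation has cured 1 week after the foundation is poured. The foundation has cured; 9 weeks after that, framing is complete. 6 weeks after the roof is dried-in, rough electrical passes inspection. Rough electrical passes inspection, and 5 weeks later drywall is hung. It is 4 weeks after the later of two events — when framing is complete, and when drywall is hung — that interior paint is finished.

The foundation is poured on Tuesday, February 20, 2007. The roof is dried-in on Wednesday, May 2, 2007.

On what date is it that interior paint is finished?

The foundation is poured: Feb 20, 2007.
The foundation has cured: Feb 20, 2007 + 1 week = Feb 27, 2007.
Framing is complete: Feb 27, 2007 + 9 weeks = May 1, 2007.
The roof is dried-in: May 2, 2007.
Rough electrical passes inspection: May 2, 2007 + 6 weeks = Jun 13, 2007.
Drywall is hung: Jun 13, 2007 + 5 weeks = Jul 18, 2007.
Both prerequisites met — framing is complete (May 1, 2007), drywall is hung (Jul 18, 2007); the later is Jul 18, 2007.
Interior paint is finished: Jul 18, 2007 + 4 weeks = Aug 15, 2007.

Wednesday, August 15, 2007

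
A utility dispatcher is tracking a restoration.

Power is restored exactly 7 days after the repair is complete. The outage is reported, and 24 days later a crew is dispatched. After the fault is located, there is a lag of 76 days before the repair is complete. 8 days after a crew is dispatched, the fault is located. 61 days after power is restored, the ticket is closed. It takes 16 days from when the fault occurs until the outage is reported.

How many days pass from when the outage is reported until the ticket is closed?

Causal path: the outage is reported → a crew is dispatched → the fault is located → the repair is complete → power is restored → the ticket is closed.
Total delay along the path: 24 + 8 + 76 + 7 + 61 = 176 days.

176 days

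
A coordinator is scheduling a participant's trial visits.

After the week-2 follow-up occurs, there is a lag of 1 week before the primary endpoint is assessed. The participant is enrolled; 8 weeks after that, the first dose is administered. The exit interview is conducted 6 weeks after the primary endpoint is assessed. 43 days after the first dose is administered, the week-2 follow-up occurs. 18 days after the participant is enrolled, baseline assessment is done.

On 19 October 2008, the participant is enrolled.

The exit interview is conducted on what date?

The participant is enrolled: Oct 19, 2008.
The first dose is administered: Oct 19, 2008 + 8 weeks = Dec 14, 2008.
The week-2 follow-up occurs: Dec 14, 2008 + 43 days = Jan 26, 2009.
The primary endpoint is assessed: Jan 26, 2009 + 1 week = Feb 2, 2009.
The exit interview is conducted: Feb 2, 2009 + 6 weeks = Mar 16, 2009.

16 March 2009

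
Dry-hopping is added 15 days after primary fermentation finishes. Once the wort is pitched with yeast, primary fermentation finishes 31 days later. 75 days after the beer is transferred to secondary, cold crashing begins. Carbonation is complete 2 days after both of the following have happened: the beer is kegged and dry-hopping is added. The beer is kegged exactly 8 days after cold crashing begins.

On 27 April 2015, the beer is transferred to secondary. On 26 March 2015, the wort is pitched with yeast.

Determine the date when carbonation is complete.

21 July 2015

The beer is transferred to secondary: Apr 27, 2015.
Cold crashing begins: Apr 27, 2015 + 75 days = Jul 11, 2015.
The beer is kegged: Jul 11, 2015 + 8 days = Jul 19, 2015.
The wort is pitched with yeast: Mar 26, 2015.
Primary fermentation finishes: Mar 26, 2015 + 31 days = Apr 26, 2015.
Dry-hopping is added: Apr 26, 2015 + 15 days = May 11, 2015.
Both prerequisites met — the beer is kegged (Jul 19, 2015), dry-hopping is added (May 11, 2015); the later is Jul 19, 2015.
Carbonation is complete: Jul 19, 2015 + 2 days = Jul 21, 2015.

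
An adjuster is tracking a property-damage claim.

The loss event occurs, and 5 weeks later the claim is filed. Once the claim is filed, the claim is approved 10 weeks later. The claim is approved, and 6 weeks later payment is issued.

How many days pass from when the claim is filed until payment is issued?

Causal path: the claim is filed → the claim is approved → payment is issued.
Total delay along the path: 10 + 6 weeks = 16 weeks = 112 days.

112 days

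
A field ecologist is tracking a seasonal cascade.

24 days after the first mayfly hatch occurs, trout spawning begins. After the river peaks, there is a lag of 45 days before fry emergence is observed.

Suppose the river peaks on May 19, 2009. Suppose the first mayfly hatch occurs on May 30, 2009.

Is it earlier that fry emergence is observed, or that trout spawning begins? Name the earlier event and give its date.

Trout spawning begins — June 23, 2009

The river peaks: May 19, 2009.
Fry emergence is observed: May 19, 2009 + 45 days = Jul 3, 2009.
The first mayfly hatch occurs: May 30, 2009.
Trout spawning begins: May 30, 2009 + 24 days = Jun 23, 2009.
Comparing: fry emergence is observed on Jul 3, 2009 vs trout spawning begins on Jun 23, 2009. Earlier: trout spawning begins.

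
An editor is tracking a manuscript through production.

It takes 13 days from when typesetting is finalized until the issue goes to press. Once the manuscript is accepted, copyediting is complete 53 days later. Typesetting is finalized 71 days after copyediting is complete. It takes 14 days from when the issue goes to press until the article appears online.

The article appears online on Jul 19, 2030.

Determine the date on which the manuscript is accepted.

The article appears online: Jul 19, 2030.
The issue goes to press: Jul 19, 2030 − 14 days = Jul 5, 2030.
Typesetting is finalized: Jul 5, 2030 − 13 days = Jun 22, 2030.
Copyediting is complete: Jun 22, 2030 − 71 days = Apr 12, 2030.
The manuscript is accepted: Apr 12, 2030 − 53 days = Feb 18, 2030.

Feb 18, 2030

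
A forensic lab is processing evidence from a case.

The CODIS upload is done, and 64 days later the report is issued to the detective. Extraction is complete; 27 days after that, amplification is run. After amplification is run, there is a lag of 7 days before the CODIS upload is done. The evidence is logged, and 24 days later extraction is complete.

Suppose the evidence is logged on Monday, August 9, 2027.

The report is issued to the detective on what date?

The evidence is logged: Aug 9, 2027.
Extraction is complete: Aug 9, 2027 + 24 days = Sep 2, 2027.
Amplification is run: Sep 2, 2027 + 27 days = Sep 29, 2027.
The CODIS upload is done: Sep 29, 2027 + 7 days = Oct 6, 2027.
The report is issued to the detective: Oct 6, 2027 + 64 days = Dec 9, 2027.

Thursday, December 9, 2027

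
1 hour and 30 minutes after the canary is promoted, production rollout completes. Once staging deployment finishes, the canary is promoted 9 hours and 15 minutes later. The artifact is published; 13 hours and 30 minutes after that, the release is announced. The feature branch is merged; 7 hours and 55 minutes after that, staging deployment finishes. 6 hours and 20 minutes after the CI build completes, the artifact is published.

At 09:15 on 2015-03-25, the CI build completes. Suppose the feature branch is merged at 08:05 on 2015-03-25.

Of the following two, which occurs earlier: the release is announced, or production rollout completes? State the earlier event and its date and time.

Production rollout completes — 02:45 on 2015-03-26

The CI build completes: 09:15 Mar 25, 2015.
The artifact is published: 09:15 Mar 25, 2015 + 6h20m = 15:35 Mar 25, 2015.
The release is announced: 15:35 Mar 25, 2015 + 13h30m = 05:05 Mar 26, 2015.
The feature branch is merged: 08:05 Mar 25, 2015.
Staging deployment finishes: 08:05 Mar 25, 2015 + 7h55m = 16:00 Mar 25, 2015.
The canary is promoted: 16:00 Mar 25, 2015 + 9h15m = 01:15 Mar 26, 2015.
Production rollout completes: 01:15 Mar 26, 2015 + 1h30m = 02:45 Mar 26, 2015.
Comparing: the release is announced at 05:05 Mar 26, 2015 vs production rollout completes at 02:45 Mar 26, 2015. Earlier: production rollout completes.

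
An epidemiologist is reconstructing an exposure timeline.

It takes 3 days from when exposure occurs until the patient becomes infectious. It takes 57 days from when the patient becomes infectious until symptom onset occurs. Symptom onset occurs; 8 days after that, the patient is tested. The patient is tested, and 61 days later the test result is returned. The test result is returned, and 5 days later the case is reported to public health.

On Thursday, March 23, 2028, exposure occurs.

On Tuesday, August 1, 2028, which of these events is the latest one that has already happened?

The test result is returned

Exposure occurs: Mar 23, 2028.
The patient becomes infectious: Mar 23, 2028 + 3 days = Mar 26, 2028.
Symptom onset occurs: Mar 26, 2028 + 57 days = May 22, 2028.
The patient is tested: May 22, 2028 + 8 days = May 30, 2028.
The test result is returned: May 30, 2028 + 61 days = Jul 30, 2028.
The case is reported to public health: Jul 30, 2028 + 5 days = Aug 4, 2028.
Aug 1, 2028 falls between when the test result is returned (Jul 30, 2028) and when the case is reported to public health (Aug 4, 2028).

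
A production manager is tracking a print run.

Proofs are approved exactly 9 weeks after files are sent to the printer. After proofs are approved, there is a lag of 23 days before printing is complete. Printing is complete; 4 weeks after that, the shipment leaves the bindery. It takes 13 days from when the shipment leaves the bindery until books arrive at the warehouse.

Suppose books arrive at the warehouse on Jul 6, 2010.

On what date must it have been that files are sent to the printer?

Mar 1, 2010

Books arrive at the warehouse: Jul 6, 2010.
The shipment leaves the bindery: Jul 6, 2010 − 13 days = Jun 23, 2010.
Printing is complete: Jun 23, 2010 − 4 weeks = May 26, 2010.
Proofs are approved: May 26, 2010 − 23 days = May 3, 2010.
Files are sent to the printer: May 3, 2010 − 9 weeks = Mar 1, 2010.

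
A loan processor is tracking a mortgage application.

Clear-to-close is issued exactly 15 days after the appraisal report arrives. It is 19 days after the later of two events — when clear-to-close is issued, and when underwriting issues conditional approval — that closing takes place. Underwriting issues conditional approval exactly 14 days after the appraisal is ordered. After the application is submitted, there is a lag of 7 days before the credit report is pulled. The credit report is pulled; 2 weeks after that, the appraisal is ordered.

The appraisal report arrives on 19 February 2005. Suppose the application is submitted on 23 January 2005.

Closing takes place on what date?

25 March 2005

The appraisal report arrives: Feb 19, 2005.
Clear-to-close is issued: Feb 19, 2005 + 15 days = Mar 6, 2005.
The application is submitted: Jan 23, 2005.
The credit report is pulled: Jan 23, 2005 + 7 days = Jan 30, 2005.
The appraisal is ordered: Jan 30, 2005 + 2 weeks = Feb 13, 2005.
Underwriting issues conditional approval: Feb 13, 2005 + 14 days = Feb 27, 2005.
Both prerequisites met — clear-to-close is issued (Mar 6, 2005), underwriting issues conditional approval (Feb 27, 2005); the later is Mar 6, 2005.
Closing takes place: Mar 6, 2005 + 19 days = Mar 25, 2005.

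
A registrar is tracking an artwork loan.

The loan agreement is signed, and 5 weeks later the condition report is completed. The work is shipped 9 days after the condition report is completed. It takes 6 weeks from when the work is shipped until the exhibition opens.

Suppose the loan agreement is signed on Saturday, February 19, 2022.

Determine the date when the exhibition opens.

The loan agreement is signed: Feb 19, 2022.
The condition report is completed: Feb 19, 2022 + 5 weeks = Mar 26, 2022.
The work is shipped: Mar 26, 2022 + 9 days = Apr 4, 2022.
The exhibition opens: Apr 4, 2022 + 6 weeks = May 16, 2022.

Monday, May 16, 2022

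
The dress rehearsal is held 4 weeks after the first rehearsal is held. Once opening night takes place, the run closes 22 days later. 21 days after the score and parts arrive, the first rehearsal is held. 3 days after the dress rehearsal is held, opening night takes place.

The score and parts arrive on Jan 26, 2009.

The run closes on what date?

Apr 10, 2009

The score and parts arrive: Jan 26, 2009.
The first rehearsal is held: Jan 26, 2009 + 21 days = Feb 16, 2009.
The dress rehearsal is held: Feb 16, 2009 + 4 weeks = Mar 16, 2009.
Opening night takes place: Mar 16, 2009 + 3 days = Mar 19, 2009.
The run closes: Mar 19, 2009 + 22 days = Apr 10, 2009.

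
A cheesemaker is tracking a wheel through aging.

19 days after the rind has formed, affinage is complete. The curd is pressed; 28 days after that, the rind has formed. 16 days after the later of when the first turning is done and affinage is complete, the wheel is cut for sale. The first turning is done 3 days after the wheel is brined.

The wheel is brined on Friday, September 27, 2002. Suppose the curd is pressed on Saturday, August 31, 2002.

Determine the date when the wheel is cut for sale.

Saturday, November 2, 2002

The wheel is brined: Sep 27, 2002.
The first turning is done: Sep 27, 2002 + 3 days = Sep 30, 2002.
The curd is pressed: Aug 31, 2002.
The rind has formed: Aug 31, 2002 + 28 days = Sep 28, 2002.
Affinage is complete: Sep 28, 2002 + 19 days = Oct 17, 2002.
Both prerequisites met — the first turning is done (Sep 30, 2002), affinage is complete (Oct 17, 2002); the later is Oct 17, 2002.
The wheel is cut for sale: Oct 17, 2002 + 16 days = Nov 2, 2002.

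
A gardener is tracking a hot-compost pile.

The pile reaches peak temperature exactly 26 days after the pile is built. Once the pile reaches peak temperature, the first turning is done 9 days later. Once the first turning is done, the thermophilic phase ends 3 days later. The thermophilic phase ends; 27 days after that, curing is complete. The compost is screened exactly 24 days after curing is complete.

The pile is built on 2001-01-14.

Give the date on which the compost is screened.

The pile is built: Jan 14, 2001.
The pile reaches peak temperature: Jan 14, 2001 + 26 days = Feb 9, 2001.
The first turning is done: Feb 9, 2001 + 9 days = Feb 18, 2001.
The thermophilic phase ends: Feb 18, 2001 + 3 days = Feb 21, 2001.
Curing is complete: Feb 21, 2001 + 27 days = Mar 20, 2001.
The compost is screened: Mar 20, 2001 + 24 days = Apr 13, 2001.

2001-04-13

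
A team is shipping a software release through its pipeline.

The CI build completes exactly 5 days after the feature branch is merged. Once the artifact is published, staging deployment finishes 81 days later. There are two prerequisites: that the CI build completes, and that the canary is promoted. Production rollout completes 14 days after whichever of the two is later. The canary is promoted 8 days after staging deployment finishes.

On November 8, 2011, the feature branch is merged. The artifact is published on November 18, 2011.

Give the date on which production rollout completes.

The feature branch is merged: Nov 8, 2011.
The CI build completes: Nov 8, 2011 + 5 days = Nov 13, 2011.
The artifact is published: Nov 18, 2011.
Staging deployment finishes: Nov 18, 2011 + 81 days = Feb 7, 2012.
The canary is promoted: Feb 7, 2012 + 8 days = Feb 15, 2012.
Both prerequisites met — the CI build completes (Nov 13, 2011), the canary is promoted (Feb 15, 2012); the later is Feb 15, 2012.
Production rollout completes: Feb 15, 2012 + 14 days = Feb 29, 2012.

February 29, 2012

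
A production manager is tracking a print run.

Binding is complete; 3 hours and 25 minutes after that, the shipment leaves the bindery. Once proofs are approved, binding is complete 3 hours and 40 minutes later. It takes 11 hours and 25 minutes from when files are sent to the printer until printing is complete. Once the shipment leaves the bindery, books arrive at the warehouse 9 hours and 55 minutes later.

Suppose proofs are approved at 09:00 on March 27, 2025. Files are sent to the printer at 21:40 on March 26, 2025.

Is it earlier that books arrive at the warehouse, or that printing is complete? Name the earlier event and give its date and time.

Printing is complete — 09:05 on March 27, 2025

Proofs are approved: 09:00 Mar 27, 2025.
Binding is complete: 09:00 Mar 27, 2025 + 3h40m = 12:40 Mar 27, 2025.
The shipment leaves the bindery: 12:40 Mar 27, 2025 + 3h25m = 16:05 Mar 27, 2025.
Books arrive at the warehouse: 16:05 Mar 27, 2025 + 9h55m = 02:00 Mar 28, 2025.
Files are sent to the printer: 21:40 Mar 26, 2025.
Printing is complete: 21:40 Mar 26, 2025 + 11h25m = 09:05 Mar 27, 2025.
Comparing: books arrive at the warehouse at 02:00 Mar 28, 2025 vs printing is complete at 09:05 Mar 27, 2025. Earlier: printing is complete.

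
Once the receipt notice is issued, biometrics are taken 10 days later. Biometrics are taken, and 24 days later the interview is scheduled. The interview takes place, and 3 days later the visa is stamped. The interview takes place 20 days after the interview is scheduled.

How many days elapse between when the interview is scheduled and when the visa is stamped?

23 days

Causal path: the interview is scheduled → the interview takes place → the visa is stamped.
Total delay along the path: 20 + 3 = 23 days.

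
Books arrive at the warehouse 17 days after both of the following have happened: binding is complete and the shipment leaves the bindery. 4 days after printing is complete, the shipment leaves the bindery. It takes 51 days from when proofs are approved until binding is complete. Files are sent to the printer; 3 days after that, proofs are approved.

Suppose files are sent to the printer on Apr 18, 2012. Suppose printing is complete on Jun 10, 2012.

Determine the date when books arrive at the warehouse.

Jul 1, 2012

Files are sent to the printer: Apr 18, 2012.
Proofs are approved: Apr 18, 2012 + 3 days = Apr 21, 2012.
Binding is complete: Apr 21, 2012 + 51 days = Jun 11, 2012.
Printing is complete: Jun 10, 2012.
The shipment leaves the bindery: Jun 10, 2012 + 4 days = Jun 14, 2012.
Both prerequisites met — binding is complete (Jun 11, 2012), the shipment leaves the bindery (Jun 14, 2012); the later is Jun 14, 2012.
Books arrive at the warehouse: Jun 14, 2012 + 17 days = Jul 1, 2012.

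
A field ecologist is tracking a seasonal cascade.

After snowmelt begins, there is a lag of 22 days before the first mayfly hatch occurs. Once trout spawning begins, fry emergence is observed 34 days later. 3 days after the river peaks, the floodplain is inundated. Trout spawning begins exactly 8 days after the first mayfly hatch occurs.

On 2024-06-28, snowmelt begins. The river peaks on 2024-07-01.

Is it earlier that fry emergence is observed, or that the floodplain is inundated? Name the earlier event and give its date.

The floodplain is inundated — 2024-07-04

Snowmelt begins: Jun 28, 2024.
The first mayfly hatch occurs: Jun 28, 2024 + 22 days = Jul 20, 2024.
Trout spawning begins: Jul 20, 2024 + 8 days = Jul 28, 2024.
Fry emergence is observed: Jul 28, 2024 + 34 days = Aug 31, 2024.
The river peaks: Jul 1, 2024.
The floodplain is inundated: Jul 1, 2024 + 3 days = Jul 4, 2024.
Comparing: fry emergence is observed on Aug 31, 2024 vs the floodplain is inundated on Jul 4, 2024. Earlier: the floodplain is inundated.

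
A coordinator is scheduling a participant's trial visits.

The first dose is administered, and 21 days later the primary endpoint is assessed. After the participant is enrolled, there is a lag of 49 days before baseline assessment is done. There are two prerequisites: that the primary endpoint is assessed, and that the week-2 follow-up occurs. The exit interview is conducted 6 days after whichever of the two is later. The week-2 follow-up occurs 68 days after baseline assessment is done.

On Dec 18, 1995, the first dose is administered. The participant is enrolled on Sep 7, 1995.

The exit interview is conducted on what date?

Jan 14, 1996

The first dose is administered: Dec 18, 1995.
The primary endpoint is assessed: Dec 18, 1995 + 21 days = Jan 8, 1996.
The participant is enrolled: Sep 7, 1995.
Baseline assessment is done: Sep 7, 1995 + 49 days = Oct 26, 1995.
The week-2 follow-up occurs: Oct 26, 1995 + 68 days = Jan 2, 1996.
Both prerequisites met — the primary endpoint is assessed (Jan 8, 1996), the week-2 follow-up occurs (Jan 2, 1996); the later is Jan 8, 1996.
The exit interview is conducted: Jan 8, 1996 + 6 days = Jan 14, 1996.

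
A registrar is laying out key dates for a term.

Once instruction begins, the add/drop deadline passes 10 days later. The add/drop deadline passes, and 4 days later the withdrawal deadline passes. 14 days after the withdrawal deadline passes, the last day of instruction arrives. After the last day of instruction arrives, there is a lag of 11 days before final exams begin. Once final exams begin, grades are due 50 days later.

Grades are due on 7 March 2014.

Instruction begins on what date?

Grades are due: Mar 7, 2014.
Final exams begin: Mar 7, 2014 − 50 days = Jan 16, 2014.
The last day of instruction arrives: Jan 16, 2014 − 11 days = Jan 5, 2014.
The withdrawal deadline passes: Jan 5, 2014 − 14 days = Dec 22, 2013.
The add/drop deadline passes: Dec 22, 2013 − 4 days = Dec 18, 2013.
Instruction begins: Dec 18, 2013 − 10 days = Dec 8, 2013.

8 December 2013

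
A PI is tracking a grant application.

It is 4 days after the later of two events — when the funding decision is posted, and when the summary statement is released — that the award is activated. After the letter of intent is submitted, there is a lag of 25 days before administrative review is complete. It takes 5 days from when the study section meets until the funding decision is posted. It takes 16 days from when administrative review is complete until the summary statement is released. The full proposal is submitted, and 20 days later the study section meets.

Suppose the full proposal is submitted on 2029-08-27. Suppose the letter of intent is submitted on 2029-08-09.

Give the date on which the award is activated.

The full proposal is submitted: Aug 27, 2029.
The study section meets: Aug 27, 2029 + 20 days = Sep 16, 2029.
The funding decision is posted: Sep 16, 2029 + 5 days = Sep 21, 2029.
The letter of intent is submitted: Aug 9, 2029.
Administrative review is complete: Aug 9, 2029 + 25 days = Sep 3, 2029.
The summary statement is released: Sep 3, 2029 + 16 days = Sep 19, 2029.
Both prerequisites met — the funding decision is posted (Sep 21, 2029), the summary statement is released (Sep 19, 2029); the later is Sep 21, 2029.
The award is activated: Sep 21, 2029 + 4 days = Sep 25, 2029.

2029-09-25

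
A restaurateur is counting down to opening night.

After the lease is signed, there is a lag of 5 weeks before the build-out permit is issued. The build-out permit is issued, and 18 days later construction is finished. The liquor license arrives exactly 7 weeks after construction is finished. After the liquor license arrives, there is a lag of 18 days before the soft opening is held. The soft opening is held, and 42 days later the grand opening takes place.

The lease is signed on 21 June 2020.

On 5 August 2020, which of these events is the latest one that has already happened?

The build-out permit is issued

The lease is signed: Jun 21, 2020.
The build-out permit is issued: Jun 21, 2020 + 5 weeks = Jul 26, 2020.
Construction is finished: Jul 26, 2020 + 18 days = Aug 13, 2020.
The liquor license arrives: Aug 13, 2020 + 7 weeks = Oct 1, 2020.
The soft opening is held: Oct 1, 2020 + 18 days = Oct 19, 2020.
The grand opening takes place: Oct 19, 2020 + 42 days = Nov 30, 2020.
Aug 5, 2020 falls between when the build-out permit is issued (Jul 26, 2020) and when construction is finished (Aug 13, 2020).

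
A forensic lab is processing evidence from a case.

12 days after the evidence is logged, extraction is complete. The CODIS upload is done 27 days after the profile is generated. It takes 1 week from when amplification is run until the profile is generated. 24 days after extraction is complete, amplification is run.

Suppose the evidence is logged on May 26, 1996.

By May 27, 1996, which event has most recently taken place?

The evidence is logged

The evidence is logged: May 26, 1996.
Extraction is complete: May 26, 1996 + 12 days = Jun 7, 1996.
Amplification is run: Jun 7, 1996 + 24 days = Jul 1, 1996.
The profile is generated: Jul 1, 1996 + 1 week = Jul 8, 1996.
The CODIS upload is done: Jul 8, 1996 + 27 days = Aug 4, 1996.
May 27, 1996 falls between when the evidence is logged (May 26, 1996) and when extraction is complete (Jun 7, 1996).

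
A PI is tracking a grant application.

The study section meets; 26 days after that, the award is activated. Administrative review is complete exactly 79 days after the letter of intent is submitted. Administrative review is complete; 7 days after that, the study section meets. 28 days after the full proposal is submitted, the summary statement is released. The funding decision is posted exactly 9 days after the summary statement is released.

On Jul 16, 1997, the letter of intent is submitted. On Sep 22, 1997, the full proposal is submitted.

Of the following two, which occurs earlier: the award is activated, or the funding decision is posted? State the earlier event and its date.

The letter of intent is submitted: Jul 16, 1997.
Administrative review is complete: Jul 16, 1997 + 79 days = Oct 3, 1997.
The study section meets: Oct 3, 1997 + 7 days = Oct 10, 1997.
The award is activated: Oct 10, 1997 + 26 days = Nov 5, 1997.
The full proposal is submitted: Sep 22, 1997.
The summary statement is released: Sep 22, 1997 + 28 days = Oct 20, 1997.
The funding decision is posted: Oct 20, 1997 + 9 days = Oct 29, 1997.
Comparing: the award is activated on Nov 5, 1997 vs the funding decision is posted on Oct 29, 1997. Earlier: the funding decision is posted.

The funding decision is posted — Oct 29, 1997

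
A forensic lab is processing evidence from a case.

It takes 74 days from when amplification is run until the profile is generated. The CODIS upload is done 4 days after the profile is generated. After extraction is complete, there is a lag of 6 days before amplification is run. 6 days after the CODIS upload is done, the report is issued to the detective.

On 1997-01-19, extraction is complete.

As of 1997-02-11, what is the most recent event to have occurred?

Extraction is complete: Jan 19, 1997.
Amplification is run: Jan 19, 1997 + 6 days = Jan 25, 1997.
The profile is generated: Jan 25, 1997 + 74 days = Apr 9, 1997.
The CODIS upload is done: Apr 9, 1997 + 4 days = Apr 13, 1997.
The report is issued to the detective: Apr 13, 1997 + 6 days = Apr 19, 1997.
Feb 11, 1997 falls between when amplification is run (Jan 25, 1997) and when the profile is generated (Apr 9, 1997).

Amplification is run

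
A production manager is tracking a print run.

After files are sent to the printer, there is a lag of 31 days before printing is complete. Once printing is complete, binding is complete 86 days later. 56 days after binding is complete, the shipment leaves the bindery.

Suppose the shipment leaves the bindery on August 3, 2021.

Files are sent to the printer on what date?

The shipment leaves the bindery: Aug 3, 2021.
Binding is complete: Aug 3, 2021 − 56 days = Jun 8, 2021.
Printing is complete: Jun 8, 2021 − 86 days = Mar 14, 2021.
Files are sent to the printer: Mar 14, 2021 − 31 days = Feb 11, 2021.

February 11, 2021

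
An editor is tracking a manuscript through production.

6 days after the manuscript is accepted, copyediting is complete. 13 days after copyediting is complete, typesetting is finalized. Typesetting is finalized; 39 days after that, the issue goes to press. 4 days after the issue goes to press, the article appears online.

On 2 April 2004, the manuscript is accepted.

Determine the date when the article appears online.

The manuscript is accepted: Apr 2, 2004.
Copyediting is complete: Apr 2, 2004 + 6 days = Apr 8, 2004.
Typesetting is finalized: Apr 8, 2004 + 13 days = Apr 21, 2004.
The issue goes to press: Apr 21, 2004 + 39 days = May 30, 2004.
The article appears online: May 30, 2004 + 4 days = Jun 3, 2004.

3 June 2004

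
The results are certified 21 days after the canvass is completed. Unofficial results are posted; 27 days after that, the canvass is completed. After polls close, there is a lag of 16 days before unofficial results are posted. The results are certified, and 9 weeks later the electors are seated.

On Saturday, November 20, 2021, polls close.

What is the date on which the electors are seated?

Polls close: Nov 20, 2021.
Unofficial results are posted: Nov 20, 2021 + 16 days = Dec 6, 2021.
The canvass is completed: Dec 6, 2021 + 27 days = Jan 2, 2022.
The results are certified: Jan 2, 2022 + 21 days = Jan 23, 2022.
The electors are seated: Jan 23, 2022 + 9 weeks = Mar 27, 2022.

Sunday, March 27, 2022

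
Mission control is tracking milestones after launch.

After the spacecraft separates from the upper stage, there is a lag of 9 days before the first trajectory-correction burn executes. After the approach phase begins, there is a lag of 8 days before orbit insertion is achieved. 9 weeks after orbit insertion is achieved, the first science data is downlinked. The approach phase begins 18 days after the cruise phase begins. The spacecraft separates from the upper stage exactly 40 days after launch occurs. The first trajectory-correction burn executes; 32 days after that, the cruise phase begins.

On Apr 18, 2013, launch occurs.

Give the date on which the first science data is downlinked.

Oct 5, 2013

Launch occurs: Apr 18, 2013.
The spacecraft separates from the upper stage: Apr 18, 2013 + 40 days = May 28, 2013.
The first trajectory-correction burn executes: May 28, 2013 + 9 days = Jun 6, 2013.
The cruise phase begins: Jun 6, 2013 + 32 days = Jul 8, 2013.
The approach phase begins: Jul 8, 2013 + 18 days = Jul 26, 2013.
Orbit insertion is achieved: Jul 26, 2013 + 8 days = Aug 3, 2013.
The first science data is downlinked: Aug 3, 2013 + 9 weeks = Oct 5, 2013.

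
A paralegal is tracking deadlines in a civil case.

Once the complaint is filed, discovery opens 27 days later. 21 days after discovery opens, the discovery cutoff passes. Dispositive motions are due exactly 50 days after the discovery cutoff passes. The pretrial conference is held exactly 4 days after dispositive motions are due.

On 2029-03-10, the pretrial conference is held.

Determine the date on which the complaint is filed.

The pretrial conference is held: Mar 10, 2029.
Dispositive motions are due: Mar 10, 2029 − 4 days = Mar 6, 2029.
The discovery cutoff passes: Mar 6, 2029 − 50 days = Jan 15, 2029.
Discovery opens: Jan 15, 2029 − 21 days = Dec 25, 2028.
The complaint is filed: Dec 25, 2028 − 27 days = Nov 28, 2028.

2028-11-28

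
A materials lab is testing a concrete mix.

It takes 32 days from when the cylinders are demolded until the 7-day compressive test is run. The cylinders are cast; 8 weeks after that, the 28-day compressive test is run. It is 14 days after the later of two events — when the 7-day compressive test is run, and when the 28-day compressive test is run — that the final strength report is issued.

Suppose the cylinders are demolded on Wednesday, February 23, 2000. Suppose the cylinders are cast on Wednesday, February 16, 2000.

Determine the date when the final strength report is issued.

The cylinders are demolded: Feb 23, 2000.
The 7-day compressive test is run: Feb 23, 2000 + 32 days = Mar 26, 2000.
The cylinders are cast: Feb 16, 2000.
The 28-day compressive test is run: Feb 16, 2000 + 8 weeks = Apr 12, 2000.
Both prerequisites met — the 7-day compressive test is run (Mar 26, 2000), the 28-day compressive test is run (Apr 12, 2000); the later is Apr 12, 2000.
The final strength report is issued: Apr 12, 2000 + 14 days = Apr 26, 2000.

Wednesday, April 26, 2000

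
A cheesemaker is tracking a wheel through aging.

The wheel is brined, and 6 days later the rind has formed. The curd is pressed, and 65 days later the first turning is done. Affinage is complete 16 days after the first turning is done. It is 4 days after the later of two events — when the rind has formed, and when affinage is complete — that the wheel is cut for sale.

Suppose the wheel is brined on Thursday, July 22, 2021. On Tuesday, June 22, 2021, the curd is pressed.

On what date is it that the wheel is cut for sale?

The wheel is brined: Jul 22, 2021.
The rind has formed: Jul 22, 2021 + 6 days = Jul 28, 2021.
The curd is pressed: Jun 22, 2021.
The first turning is done: Jun 22, 2021 + 65 days = Aug 26, 2021.
Affinage is complete: Aug 26, 2021 + 16 days = Sep 11, 2021.
Both prerequisites met — the rind has formed (Jul 28, 2021), affinage is complete (Sep 11, 2021); the later is Sep 11, 2021.
The wheel is cut for sale: Sep 11, 2021 + 4 days = Sep 15, 2021.

Wednesday, September 15, 2021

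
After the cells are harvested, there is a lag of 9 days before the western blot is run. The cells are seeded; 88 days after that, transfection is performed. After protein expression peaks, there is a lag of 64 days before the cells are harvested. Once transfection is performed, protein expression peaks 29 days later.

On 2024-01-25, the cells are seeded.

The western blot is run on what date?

2024-08-02

The cells are seeded: Jan 25, 2024.
Transfection is performed: Jan 25, 2024 + 88 days = Apr 22, 2024.
Protein expression peaks: Apr 22, 2024 + 29 days = May 21, 2024.
The cells are harvested: May 21, 2024 + 64 days = Jul 24, 2024.
The western blot is run: Jul 24, 2024 + 9 days = Aug 2, 2024.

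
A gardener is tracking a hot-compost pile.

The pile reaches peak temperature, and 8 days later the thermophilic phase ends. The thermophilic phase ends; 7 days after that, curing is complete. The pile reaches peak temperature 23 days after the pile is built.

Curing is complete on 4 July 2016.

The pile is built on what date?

Curing is complete: Jul 4, 2016.
The thermophilic phase ends: Jul 4, 2016 − 7 days = Jun 27, 2016.
The pile reaches peak temperature: Jun 27, 2016 − 8 days = Jun 19, 2016.
The pile is built: Jun 19, 2016 − 23 days = May 27, 2016.

27 May 2016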